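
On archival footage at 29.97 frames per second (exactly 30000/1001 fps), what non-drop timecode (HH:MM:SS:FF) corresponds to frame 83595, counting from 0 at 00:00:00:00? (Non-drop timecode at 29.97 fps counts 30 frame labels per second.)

83595 ÷ 30 = 2786 full seconds, remainder 15 frames.
2786 s = 0 h 46 min 26 s.
Timecode: 00:46:26:15.

00:46:26:15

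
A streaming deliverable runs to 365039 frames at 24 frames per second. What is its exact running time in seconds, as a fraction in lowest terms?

365039/24 seconds

Running time = 365039 ÷ (24) = 365039 × 1/24 = 365039/24 s.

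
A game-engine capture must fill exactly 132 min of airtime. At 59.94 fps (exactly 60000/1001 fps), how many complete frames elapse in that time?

474725 frames

132 min = 7920 s.
Frames = 7920 × 60000/1001 = 43200000/91 ≈ 474725.2747.
Complete frames: 474725.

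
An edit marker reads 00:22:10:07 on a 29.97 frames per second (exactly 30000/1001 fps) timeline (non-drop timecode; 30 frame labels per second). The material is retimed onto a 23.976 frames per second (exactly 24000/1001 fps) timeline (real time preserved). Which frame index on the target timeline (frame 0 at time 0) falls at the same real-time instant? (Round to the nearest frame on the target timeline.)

Source frame index: (0×3600 + 22×60 + 10) × 30 + 7 = 39907.
Real time: 39907 / (30000/1001) = 39946907/30000 s.
Target frame: (39946907/30000) × (24000/1001) = 159628/5 ≈ 31925.600 → 31926.

frame 31926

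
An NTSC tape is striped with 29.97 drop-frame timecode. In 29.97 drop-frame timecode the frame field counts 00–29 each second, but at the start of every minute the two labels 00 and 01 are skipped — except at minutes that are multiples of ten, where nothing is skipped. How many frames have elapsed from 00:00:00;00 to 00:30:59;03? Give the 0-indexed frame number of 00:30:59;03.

Complete 10-minute blocks: 3, each 17982 frames → 53946.
Remaining 0 whole minutes in the current block: 0 frames.
Within the current minute: 59 × 30 + 3 = 1773. Total = 53946 + 0 + 1773 = 55719.

55719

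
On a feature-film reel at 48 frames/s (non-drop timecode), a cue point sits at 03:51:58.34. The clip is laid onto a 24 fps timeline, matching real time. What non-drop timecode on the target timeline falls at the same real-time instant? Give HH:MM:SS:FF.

03:51:58:17

Source frame index: (3×3600 + 51×60 + 58) × 48 + 34 = 668098.
Real time: 668098 / (48) = 334049/24 s.
Target frame: (334049/24) × (24) = 334049.
At 24 labels/s: frame 334049 → 03:51:58:17.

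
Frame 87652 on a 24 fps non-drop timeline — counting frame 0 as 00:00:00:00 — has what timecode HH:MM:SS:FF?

87652 ÷ 24 = 3652 full seconds, remainder 4 frames.
3652 s = 1 h 0 min 52 s.
Timecode: 01:00:52:04.

01:00:52:04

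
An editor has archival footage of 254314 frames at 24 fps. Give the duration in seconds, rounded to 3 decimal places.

Running time = 254314 × 1/24 = 127157/12 s ≈ 10596.417 s.

10596.417 seconds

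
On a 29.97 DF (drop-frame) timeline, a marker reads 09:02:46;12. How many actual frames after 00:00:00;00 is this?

As if non-drop at 30 labels/s: (9 × 3600 + 2 × 60 + 46) × 30 + 12 = 976992.
Minute boundaries passed: 542; those not divisible by 10: 542 − 54 = 488; dropped labels = 2 × 488 = 976.
Actual frame index = 976992 − 976 = 976016.

976016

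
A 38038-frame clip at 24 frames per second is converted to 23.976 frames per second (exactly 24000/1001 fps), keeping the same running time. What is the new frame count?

Target frames = source frames × (target rate / source rate) = 38038 × (24000/1001)/(24) = 38038 × 1000/1001 = 38000.

38000 frames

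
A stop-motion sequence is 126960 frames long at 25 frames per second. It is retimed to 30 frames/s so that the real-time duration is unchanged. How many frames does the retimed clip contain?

152352 frames

Target frames = source frames × (target rate / source rate) = 126960 × (30)/(25) = 126960 × 6/5 = 152352.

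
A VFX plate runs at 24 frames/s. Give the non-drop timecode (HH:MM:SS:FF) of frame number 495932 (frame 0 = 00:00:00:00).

495932 ÷ 24 = 20663 full seconds, remainder 20 frames.
20663 s = 5 h 44 min 23 s.
Timecode: 05:44:23:20.

05:44:23:20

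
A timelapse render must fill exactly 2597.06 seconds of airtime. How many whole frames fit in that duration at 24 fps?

Frames = 2597.06 × 24 = 1558236/25 ≈ 62329.4400.
Complete frames: 62329.

62329 frames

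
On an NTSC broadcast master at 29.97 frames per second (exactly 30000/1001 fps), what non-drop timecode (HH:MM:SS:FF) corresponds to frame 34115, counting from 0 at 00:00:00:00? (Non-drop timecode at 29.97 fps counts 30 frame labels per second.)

00:18:57:05

34115 ÷ 30 = 1137 full seconds, remainder 5 frames.
1137 s = 0 h 18 min 57 s.
Timecode: 00:18:57:05.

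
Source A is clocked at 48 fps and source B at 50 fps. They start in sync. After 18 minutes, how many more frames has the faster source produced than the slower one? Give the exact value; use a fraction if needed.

18 min = 1080 s.
A emits 48 × 1080 = 51840 frames; B emits 50 × 1080 = 54000.
Difference = 2160 frames; B is ahead of A.

2160 frames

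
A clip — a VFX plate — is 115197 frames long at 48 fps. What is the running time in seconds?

2399.9375 seconds

Running time = 115197 / (48) = 2399.9375 s.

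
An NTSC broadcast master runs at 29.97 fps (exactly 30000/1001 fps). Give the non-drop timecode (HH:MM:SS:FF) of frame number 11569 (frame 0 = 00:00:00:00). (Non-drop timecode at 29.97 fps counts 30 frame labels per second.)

00:06:25:19

11569 ÷ 30 = 385 full seconds, remainder 19 frames.
385 s = 0 h 6 min 25 s.
Timecode: 00:06:25:19.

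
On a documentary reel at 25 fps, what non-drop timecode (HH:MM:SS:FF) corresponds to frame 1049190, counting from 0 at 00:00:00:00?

1049190 ÷ 25 = 41967 full seconds, remainder 15 frames.
41967 s = 11 h 39 min 27 s.
Timecode: 11:39:27:15.

11:39:27:15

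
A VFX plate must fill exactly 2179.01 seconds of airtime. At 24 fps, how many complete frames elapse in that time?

52296 frames

Frames = 2179.01 × 24 = 1307406/25 ≈ 52296.2400.
Complete frames: 52296.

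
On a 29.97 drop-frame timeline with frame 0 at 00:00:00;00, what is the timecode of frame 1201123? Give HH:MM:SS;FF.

11:07:57;15

Each 10-minute DF block holds 10 × 60 × 30 − 9 × 2 = 17982 frames. 1201123 ÷ 17982 → 66 full blocks, remainder 14311.
Within the partial block the first minute is 1800 frames and each further minute 1798, so 7 further minute boundaries passed. Total skipped labels = 18 × 66 + 2 × 7 = 1202.
Non-drop label index = 1201123 + 1202 = 1202325; at 30 labels/s that is 11:07:57:15, i.e. DF 11:07:57;15.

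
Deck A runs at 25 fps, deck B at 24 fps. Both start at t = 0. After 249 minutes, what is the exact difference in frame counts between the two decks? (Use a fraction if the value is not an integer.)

14940 frames

249 min = 14940 s.
A emits 25 × 14940 = 373500 frames; B emits 24 × 14940 = 358560.
Difference = 14940 frames; B is behind A.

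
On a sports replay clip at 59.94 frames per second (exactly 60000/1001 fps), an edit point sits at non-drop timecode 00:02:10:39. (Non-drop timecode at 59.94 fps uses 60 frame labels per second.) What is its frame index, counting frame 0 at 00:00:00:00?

Total seconds to the label: (0 × 3600 + 2 × 60 + 10) = 130.
Frame index = 130 × 60 + 39 = 7839.

7839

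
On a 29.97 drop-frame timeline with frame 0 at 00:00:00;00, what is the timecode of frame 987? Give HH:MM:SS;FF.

Each 10-minute DF block holds 10 × 60 × 30 − 9 × 2 = 17982 frames. 987 ÷ 17982 → 0 full blocks, remainder 987.
Within the partial block the first minute is 1800 frames and each further minute 1798, so 0 further minute boundaries passed. Total skipped labels = 18 × 0 + 2 × 0 = 0.
Non-drop label index = 987 + 0 = 987; at 30 labels/s that is 00:00:32:27, i.e. DF 00:00:32;27.

00:00:32;27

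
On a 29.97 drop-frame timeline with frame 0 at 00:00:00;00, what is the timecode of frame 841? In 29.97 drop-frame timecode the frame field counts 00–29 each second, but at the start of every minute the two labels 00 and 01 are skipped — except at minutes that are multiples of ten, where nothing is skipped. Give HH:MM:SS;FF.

Ten DF minutes hold 17982 frames, so frame 841 lies in block 0 (frames 0–17981) with 841 frames into that block.
The block's first minute is 1800 frames and the rest 1798 each; 841 frames reaches minute 0, so 0 × 18 + 0 × 2 = 0 labels have been skipped so far.
Adding those back, label number 841 + 0 = 841 at 30 labels/s is 28 s + 1 f = 0 h 0 min 28 s frame 1, i.e. 00:00:28;01.

00:00:28;01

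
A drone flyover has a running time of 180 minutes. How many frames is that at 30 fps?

180 min = 10800 s.
Frames = 10800 × 30 = 324000.

324000 frames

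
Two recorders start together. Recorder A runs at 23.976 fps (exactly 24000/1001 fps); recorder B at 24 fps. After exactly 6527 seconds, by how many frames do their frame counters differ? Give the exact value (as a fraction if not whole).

A emits 24000/1001 × 6527 = 156648000/1001 frames; B emits 24 × 6527 = 156648.
Difference = 156648/1001 frames (≈ 156.4915); B is ahead of A.

156648/1001 frames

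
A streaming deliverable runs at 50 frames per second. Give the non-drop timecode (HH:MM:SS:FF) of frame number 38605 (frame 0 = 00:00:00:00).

38605 ÷ 50 = 772 full seconds, remainder 5 frames.
772 s = 0 h 12 min 52 s.
Timecode: 00:12:52:05.

00:12:52:05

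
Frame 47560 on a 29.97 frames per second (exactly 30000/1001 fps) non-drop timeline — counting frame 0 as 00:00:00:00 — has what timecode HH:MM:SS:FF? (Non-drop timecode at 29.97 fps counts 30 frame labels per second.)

47560 ÷ 30 = 1585 full seconds, remainder 10 frames.
1585 s = 0 h 26 min 25 s.
Timecode: 00:26:25:10.

00:26:25:10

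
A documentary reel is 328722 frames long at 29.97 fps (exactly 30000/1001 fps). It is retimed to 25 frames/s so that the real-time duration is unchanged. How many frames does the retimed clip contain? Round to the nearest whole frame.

Frames at target rate = 328722 × (25) / (30000/1001) = 54841787/200 ≈ 274208.935.
Nearest whole frame: 274209.

274209 frames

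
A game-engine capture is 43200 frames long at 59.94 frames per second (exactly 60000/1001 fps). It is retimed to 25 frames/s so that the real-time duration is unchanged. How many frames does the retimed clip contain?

Target frames = source frames × (target rate / source rate) = 43200 × (25)/(60000/1001) = 43200 × 1001/2400 = 18018.

18018 frames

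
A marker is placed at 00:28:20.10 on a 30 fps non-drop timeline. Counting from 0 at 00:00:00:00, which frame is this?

Total seconds to the label: (0 × 3600 + 28 × 60 + 20) = 1700.
Frame index = 1700 × 30 + 10 = 51010.

51010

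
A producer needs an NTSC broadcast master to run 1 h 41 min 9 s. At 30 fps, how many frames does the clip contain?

182070 frames

1 h 41 min 9 s = 6069 s.
Frames = 6069 × 30 = 182070.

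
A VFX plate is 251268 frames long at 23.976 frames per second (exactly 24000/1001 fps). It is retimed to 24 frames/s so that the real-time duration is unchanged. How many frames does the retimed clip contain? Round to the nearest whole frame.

Frames at target rate = 251268 × (24) / (24000/1001) = 62879817/250 ≈ 251519.268.
Nearest whole frame: 251519.

251519 frames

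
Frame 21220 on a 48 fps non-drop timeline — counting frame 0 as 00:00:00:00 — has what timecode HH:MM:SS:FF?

21220 ÷ 48 = 442 full seconds, remainder 4 frames.
442 s = 0 h 7 min 22 s.
Timecode: 00:07:22:04.

00:07:22:04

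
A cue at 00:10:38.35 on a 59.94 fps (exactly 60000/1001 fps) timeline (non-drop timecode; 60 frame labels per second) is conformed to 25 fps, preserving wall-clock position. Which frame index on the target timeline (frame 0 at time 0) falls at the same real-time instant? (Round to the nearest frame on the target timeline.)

frame 15981

Source frame index: (0×3600 + 10×60 + 38) × 60 + 35 = 38315.
Real time: 38315 / (60000/1001) = 7670663/12000 s.
Target frame: (7670663/12000) × (25) = 7670663/480 ≈ 15980.548 → 15981.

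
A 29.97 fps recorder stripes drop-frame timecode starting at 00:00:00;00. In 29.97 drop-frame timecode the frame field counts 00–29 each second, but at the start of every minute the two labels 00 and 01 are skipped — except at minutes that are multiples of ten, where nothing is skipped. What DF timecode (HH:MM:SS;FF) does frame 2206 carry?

Each 10-minute DF block holds 10 × 60 × 30 − 9 × 2 = 17982 frames. 2206 ÷ 17982 → 0 full blocks, remainder 2206.
Within the partial block the first minute is 1800 frames and each further minute 1798, so 1 further minute boundary passed. Total skipped labels = 18 × 0 + 2 × 1 = 2.
Non-drop label index = 2206 + 2 = 2208; at 30 labels/s that is 00:01:13:18, i.e. DF 00:01:13;18.

00:01:13;18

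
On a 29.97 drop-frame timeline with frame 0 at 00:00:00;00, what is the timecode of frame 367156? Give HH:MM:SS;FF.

03:24:10;24

Each 10-minute DF block holds 10 × 60 × 30 − 9 × 2 = 17982 frames. 367156 ÷ 17982 → 20 full blocks, remainder 7516.
Within the partial block the first minute is 1800 frames and each further minute 1798, so 4 further minute boundaries passed. Total skipped labels = 18 × 20 + 2 × 4 = 368.
Non-drop label index = 367156 + 368 = 367524; at 30 labels/s that is 03:24:10:24, i.e. DF 03:24:10;24.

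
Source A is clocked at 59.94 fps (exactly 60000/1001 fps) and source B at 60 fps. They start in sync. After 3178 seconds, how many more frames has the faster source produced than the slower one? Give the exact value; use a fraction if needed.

27240/143 frames

A emits 60000/1001 × 3178 = 27240000/143 frames; B emits 60 × 3178 = 190680.
Difference = 27240/143 frames (≈ 190.4895); B is ahead of A.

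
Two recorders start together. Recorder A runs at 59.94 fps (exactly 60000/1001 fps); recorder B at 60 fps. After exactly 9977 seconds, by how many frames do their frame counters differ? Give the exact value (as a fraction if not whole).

54420/91 frames

A emits 60000/1001 × 9977 = 54420000/91 frames; B emits 60 × 9977 = 598620.
Difference = 54420/91 frames (≈ 598.0220); B is ahead of A.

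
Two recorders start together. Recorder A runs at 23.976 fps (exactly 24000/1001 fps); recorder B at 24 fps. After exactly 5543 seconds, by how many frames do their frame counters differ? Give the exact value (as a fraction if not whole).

133032/1001 frames

A emits 24000/1001 × 5543 = 133032000/1001 frames; B emits 24 × 5543 = 133032.
Difference = 133032/1001 frames (≈ 132.8991); B is ahead of A.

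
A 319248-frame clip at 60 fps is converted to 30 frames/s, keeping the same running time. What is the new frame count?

Target frames = source frames × (target rate / source rate) = 319248 × (30)/(60) = 319248 × 1/2 = 159624.

159624 frames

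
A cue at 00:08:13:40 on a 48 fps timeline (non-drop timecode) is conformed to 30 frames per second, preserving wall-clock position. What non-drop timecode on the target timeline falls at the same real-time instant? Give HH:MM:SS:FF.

Source frame index: (0×3600 + 8×60 + 13) × 48 + 40 = 23704.
Real time: 23704 / (48) = 2963/6 s.
Target frame: (2963/6) × (30) = 14815.
At 30 labels/s: frame 14815 → 00:08:13:25.

00:08:13:25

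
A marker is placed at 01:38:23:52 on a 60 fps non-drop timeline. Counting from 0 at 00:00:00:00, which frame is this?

frame 354232

Total seconds to the label: (1 × 3600 + 38 × 60 + 23) = 5903.
Frame index = 5903 × 60 + 52 = 354232.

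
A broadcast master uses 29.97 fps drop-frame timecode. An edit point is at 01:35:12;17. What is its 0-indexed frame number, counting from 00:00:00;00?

171205

Complete 10-minute blocks: 9, each 17982 frames → 161838.
Remaining 5 whole minutes in the current block: 1800 + 4 × 1798 = 8992 frames.
Within the current minute: 12 × 30 + 17 − 2 = 375 (labels ;00/;01 skipped at this minute). Total = 161838 + 8992 + 375 = 171205.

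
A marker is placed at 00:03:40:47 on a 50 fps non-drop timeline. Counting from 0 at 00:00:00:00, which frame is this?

Total seconds to the label: (0 × 3600 + 3 × 60 + 40) = 220.
Frame index = 220 × 50 + 47 = 11047.

frame 11047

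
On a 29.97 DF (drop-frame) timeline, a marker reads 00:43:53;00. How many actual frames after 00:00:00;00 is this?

78912

As if non-drop at 30 labels/s: (0 × 3600 + 43 × 60 + 53) × 30 + 0 = 78990.
Minute boundaries passed: 43; those not divisible by 10: 43 − 4 = 39; dropped labels = 2 × 39 = 78.
Actual frame index = 78990 − 78 = 78912.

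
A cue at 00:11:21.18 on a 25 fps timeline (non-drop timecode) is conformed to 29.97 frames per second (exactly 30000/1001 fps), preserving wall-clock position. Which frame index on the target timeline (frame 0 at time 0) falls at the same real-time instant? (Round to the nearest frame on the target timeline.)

frame 20431

Source frame index: (0×3600 + 11×60 + 21) × 25 + 18 = 17043.
Real time: 17043 / (25) = 17043/25 s.
Target frame: (17043/25) × (30000/1001) = 1573200/77 ≈ 20431.169 → 20431.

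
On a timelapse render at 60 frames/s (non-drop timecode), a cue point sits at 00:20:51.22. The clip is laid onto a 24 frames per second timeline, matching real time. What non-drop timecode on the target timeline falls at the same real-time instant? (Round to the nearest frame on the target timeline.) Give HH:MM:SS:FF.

Source frame index: (0×3600 + 20×60 + 51) × 60 + 22 = 75082.
Real time: 75082 / (60) = 37541/30 s.
Target frame: (37541/30) × (24) = 150164/5 ≈ 30032.800 → 30033.
At 24 labels/s: frame 30033 → 00:20:51:09.

00:20:51:09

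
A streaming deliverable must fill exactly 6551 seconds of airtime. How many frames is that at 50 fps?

Frames = 6551 × 50 = 327550.

327550 frames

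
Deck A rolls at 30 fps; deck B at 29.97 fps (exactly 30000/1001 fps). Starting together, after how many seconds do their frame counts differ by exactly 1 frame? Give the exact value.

The gap grows by |30000/1001 − 30| = 30/1001 frames per second.
Time for a 1-frame gap: 1 ÷ (30/1001) = 1001/30 s.

1001/30 seconds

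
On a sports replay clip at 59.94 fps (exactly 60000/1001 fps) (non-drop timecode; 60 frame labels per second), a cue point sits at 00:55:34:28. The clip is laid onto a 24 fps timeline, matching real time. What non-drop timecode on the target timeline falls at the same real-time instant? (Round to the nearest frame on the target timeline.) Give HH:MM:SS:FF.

Source frame index: (0×3600 + 55×60 + 34) × 60 + 28 = 200068.
Real time: 200068 / (60000/1001) = 50067017/15000 s.
Target frame: (50067017/15000) × (24) = 50067017/625 ≈ 80107.227 → 80107.
At 24 labels/s: frame 80107 → 00:55:37:19.

00:55:37:19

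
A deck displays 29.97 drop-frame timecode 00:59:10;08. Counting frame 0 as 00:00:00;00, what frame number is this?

As if non-drop at 30 labels/s: (0 × 3600 + 59 × 60 + 10) × 30 + 8 = 106508.
Minute boundaries passed: 59; those not divisible by 10: 59 − 5 = 54; dropped labels = 2 × 54 = 108.
Actual frame index = 106508 − 108 = 106400.

106400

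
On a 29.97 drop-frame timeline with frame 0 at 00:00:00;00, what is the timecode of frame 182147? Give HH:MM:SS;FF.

Ten DF minutes hold 17982 frames, so frame 182147 lies in block 10 (frames 179820–197801) with 2327 frames into that block.
The block's first minute is 1800 frames and the rest 1798 each; 2327 frames reaches minute 1, so 10 × 18 + 1 × 2 = 182 labels have been skipped so far.
Adding those back, label number 182147 + 182 = 182329 at 30 labels/s is 6077 s + 19 f = 1 h 41 min 17 s frame 19, i.e. 01:41:17;19.

01:41:17;19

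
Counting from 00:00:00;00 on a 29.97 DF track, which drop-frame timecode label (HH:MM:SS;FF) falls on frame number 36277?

Ten DF minutes hold 17982 frames, so frame 36277 lies in block 2 (frames 35964–53945) with 313 frames into that block.
The block's first minute is 1800 frames and the rest 1798 each; 313 frames reaches minute 0, so 2 × 18 + 0 × 2 = 36 labels have been skipped so far.
Adding those back, label number 36277 + 36 = 36313 at 30 labels/s is 1210 s + 13 f = 0 h 20 min 10 s frame 13, i.e. 00:20:10;13.

00:20:10;13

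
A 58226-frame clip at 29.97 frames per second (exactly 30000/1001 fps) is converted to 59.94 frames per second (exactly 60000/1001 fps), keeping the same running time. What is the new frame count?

Target frames = source frames × (target rate / source rate) = 58226 × (60000/1001)/(30000/1001) = 58226 × 2 = 116452.

116452 frames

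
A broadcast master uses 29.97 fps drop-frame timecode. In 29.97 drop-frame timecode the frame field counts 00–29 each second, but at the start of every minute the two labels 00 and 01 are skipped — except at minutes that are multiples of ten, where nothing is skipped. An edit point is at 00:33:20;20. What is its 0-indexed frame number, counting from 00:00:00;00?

As if non-drop at 30 labels/s: (0 × 3600 + 33 × 60 + 20) × 30 + 20 = 60020.
Minute boundaries passed: 33; those not divisible by 10: 33 − 3 = 30; dropped labels = 2 × 30 = 60.
Actual frame index = 60020 − 60 = 59960.

59960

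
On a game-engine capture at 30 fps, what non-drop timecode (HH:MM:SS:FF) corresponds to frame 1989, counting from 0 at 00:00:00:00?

00:01:06:09

1989 ÷ 30 = 66 full seconds, remainder 9 frames.
66 s = 0 h 1 min 6 s.
Timecode: 00:01:06:09.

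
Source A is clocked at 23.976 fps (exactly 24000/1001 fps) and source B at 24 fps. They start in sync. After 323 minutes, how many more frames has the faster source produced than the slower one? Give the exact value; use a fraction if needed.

323 min = 19380 s.
A emits 24000/1001 × 19380 = 465120000/1001 frames; B emits 24 × 19380 = 465120.
Difference = 465120/1001 frames (≈ 464.6553); B is ahead of A.

465120/1001 frames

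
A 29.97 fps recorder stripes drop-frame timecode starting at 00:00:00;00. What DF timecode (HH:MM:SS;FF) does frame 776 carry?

00:00:25;26

Each 10-minute DF block holds 10 × 60 × 30 − 9 × 2 = 17982 frames. 776 ÷ 17982 → 0 full blocks, remainder 776.
Within the partial block the first minute is 1800 frames and each further minute 1798, so 0 further minute boundaries passed. Total skipped labels = 18 × 0 + 2 × 0 = 0.
Non-drop label index = 776 + 0 = 776; at 30 labels/s that is 00:00:25:26, i.e. DF 00:00:25;26.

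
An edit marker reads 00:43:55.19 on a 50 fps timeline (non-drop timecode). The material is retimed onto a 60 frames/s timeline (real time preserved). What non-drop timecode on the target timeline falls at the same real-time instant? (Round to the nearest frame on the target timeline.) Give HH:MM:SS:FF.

00:43:55:23

Source frame index: (0×3600 + 43×60 + 55) × 50 + 19 = 131769.
Real time: 131769 / (50) = 131769/50 s.
Target frame: (131769/50) × (60) = 790614/5 ≈ 158122.800 → 158123.
At 60 labels/s: frame 158123 → 00:43:55:23.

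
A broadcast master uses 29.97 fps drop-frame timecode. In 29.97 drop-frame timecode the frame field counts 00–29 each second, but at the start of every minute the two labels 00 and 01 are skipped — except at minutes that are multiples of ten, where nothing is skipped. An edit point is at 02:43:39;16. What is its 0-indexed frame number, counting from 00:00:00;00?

Complete 10-minute blocks: 16, each 17982 frames → 287712.
Remaining 3 whole minutes in the current block: 1800 + 2 × 1798 = 5396 frames.
Within the current minute: 39 × 30 + 16 − 2 = 1184 (labels ;00/;01 skipped at this minute). Total = 287712 + 5396 + 1184 = 294292.

294292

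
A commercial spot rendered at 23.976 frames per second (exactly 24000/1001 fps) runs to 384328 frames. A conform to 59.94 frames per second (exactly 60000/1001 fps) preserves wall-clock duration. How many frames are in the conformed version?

960820 frames

Target frames = source frames × (target rate / source rate) = 384328 × (60000/1001)/(24000/1001) = 384328 × 5/2 = 960820.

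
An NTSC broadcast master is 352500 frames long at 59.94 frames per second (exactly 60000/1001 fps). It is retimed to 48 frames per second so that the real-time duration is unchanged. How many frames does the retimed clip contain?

282282 frames

Target frames = source frames × (target rate / source rate) = 352500 × (48)/(60000/1001) = 352500 × 1001/1250 = 282282.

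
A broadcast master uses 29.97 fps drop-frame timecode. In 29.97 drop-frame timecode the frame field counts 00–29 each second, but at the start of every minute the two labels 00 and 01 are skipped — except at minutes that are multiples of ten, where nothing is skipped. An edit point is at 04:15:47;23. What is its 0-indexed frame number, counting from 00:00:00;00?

As if non-drop at 30 labels/s: (4 × 3600 + 15 × 60 + 47) × 30 + 23 = 460433.
Minute boundaries passed: 255; those not divisible by 10: 255 − 25 = 230; dropped labels = 2 × 230 = 460.
Actual frame index = 460433 − 460 = 459973.

459973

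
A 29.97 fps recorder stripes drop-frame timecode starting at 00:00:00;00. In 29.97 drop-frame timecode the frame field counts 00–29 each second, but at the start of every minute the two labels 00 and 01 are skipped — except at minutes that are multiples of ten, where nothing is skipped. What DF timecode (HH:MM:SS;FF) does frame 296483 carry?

02:44:52;19

Each 10-minute DF block holds 10 × 60 × 30 − 9 × 2 = 17982 frames. 296483 ÷ 17982 → 16 full blocks, remainder 8771.
Within the partial block the first minute is 1800 frames and each further minute 1798, so 4 further minute boundaries passed. Total skipped labels = 18 × 16 + 2 × 4 = 296.
Non-drop label index = 296483 + 296 = 296779; at 30 labels/s that is 02:44:52:19, i.e. DF 02:44:52;19.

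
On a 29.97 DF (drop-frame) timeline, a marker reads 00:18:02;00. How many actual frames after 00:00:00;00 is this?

32426

Complete 10-minute blocks: 1, each 17982 frames → 17982.
Remaining 8 whole minutes in the current block: 1800 + 7 × 1798 = 14386 frames.
Within the current minute: 2 × 30 + 0 − 2 = 58 (labels ;00/;01 skipped at this minute). Total = 17982 + 14386 + 58 = 32426.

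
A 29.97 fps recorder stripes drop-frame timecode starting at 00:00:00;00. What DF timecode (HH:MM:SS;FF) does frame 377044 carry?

03:29:40;22

Each 10-minute DF block holds 10 × 60 × 30 − 9 × 2 = 17982 frames. 377044 ÷ 17982 → 20 full blocks, remainder 17404.
Within the partial block the first minute is 1800 frames and each further minute 1798, so 9 further minute boundaries passed. Total skipped labels = 18 × 20 + 2 × 9 = 378.
Non-drop label index = 377044 + 378 = 377422; at 30 labels/s that is 03:29:40:22, i.e. DF 03:29:40;22.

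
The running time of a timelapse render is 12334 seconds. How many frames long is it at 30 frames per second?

370020 frames

Frames = 12334 × 30 = 370020.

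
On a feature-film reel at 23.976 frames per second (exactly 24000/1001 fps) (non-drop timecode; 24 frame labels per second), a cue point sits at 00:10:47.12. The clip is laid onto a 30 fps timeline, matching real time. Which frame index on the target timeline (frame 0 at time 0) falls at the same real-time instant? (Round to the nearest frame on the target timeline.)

Source frame index: (0×3600 + 10×60 + 47) × 24 + 12 = 15540.
Real time: 15540 / (24000/1001) = 259259/400 s.
Target frame: (259259/400) × (30) = 777777/40 ≈ 19444.425 → 19444.

frame 19444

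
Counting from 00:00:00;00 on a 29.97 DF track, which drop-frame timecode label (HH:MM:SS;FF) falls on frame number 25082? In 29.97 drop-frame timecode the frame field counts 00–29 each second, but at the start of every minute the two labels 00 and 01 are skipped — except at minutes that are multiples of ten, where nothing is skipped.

00:13:56;26

Ten DF minutes hold 17982 frames, so frame 25082 lies in block 1 (frames 17982–35963) with 7100 frames into that block.
The block's first minute is 1800 frames and the rest 1798 each; 7100 frames reaches minute 3, so 1 × 18 + 3 × 2 = 24 labels have been skipped so far.
Adding those back, label number 25082 + 24 = 25106 at 30 labels/s is 836 s + 26 f = 0 h 13 min 56 s frame 26, i.e. 00:13:56;26.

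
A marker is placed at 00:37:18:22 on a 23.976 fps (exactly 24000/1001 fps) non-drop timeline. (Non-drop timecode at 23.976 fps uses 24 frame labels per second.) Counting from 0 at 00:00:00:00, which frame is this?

Total seconds to the label: (0 × 3600 + 37 × 60 + 18) = 2238.
Frame index = 2238 × 24 + 22 = 53734.

53734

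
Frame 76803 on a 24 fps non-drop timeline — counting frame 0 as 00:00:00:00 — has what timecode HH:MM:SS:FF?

00:53:20:03

76803 ÷ 24 = 3200 full seconds, remainder 3 frames.
3200 s = 0 h 53 min 20 s.
Timecode: 00:53:20:03.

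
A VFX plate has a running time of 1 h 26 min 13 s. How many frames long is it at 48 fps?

1 h 26 min 13 s = 5173 s.
Frames = 5173 × 48 = 248304.

248304 frames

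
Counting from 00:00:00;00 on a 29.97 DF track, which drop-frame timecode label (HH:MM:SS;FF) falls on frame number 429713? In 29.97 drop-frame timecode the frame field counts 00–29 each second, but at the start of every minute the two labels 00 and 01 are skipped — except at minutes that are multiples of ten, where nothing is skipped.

03:58:58;03

Each 10-minute DF block holds 10 × 60 × 30 − 9 × 2 = 17982 frames. 429713 ÷ 17982 → 23 full blocks, remainder 16127.
Within the partial block the first minute is 1800 frames and each further minute 1798, so 8 further minute boundaries passed. Total skipped labels = 18 × 23 + 2 × 8 = 430.
Non-drop label index = 429713 + 430 = 430143; at 30 labels/s that is 03:58:58:03, i.e. DF 03:58:58;03.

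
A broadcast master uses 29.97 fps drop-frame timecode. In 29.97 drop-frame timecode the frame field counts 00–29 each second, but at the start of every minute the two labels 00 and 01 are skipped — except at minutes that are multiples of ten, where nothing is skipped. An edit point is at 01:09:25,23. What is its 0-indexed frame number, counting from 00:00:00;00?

Complete 10-minute blocks: 6, each 17982 frames → 107892.
Remaining 9 whole minutes in the current block: 1800 + 8 × 1798 = 16184 frames.
Within the current minute: 25 × 30 + 23 − 2 = 771 (labels ;00/;01 skipped at this minute). Total = 107892 + 16184 + 771 = 124847.

124847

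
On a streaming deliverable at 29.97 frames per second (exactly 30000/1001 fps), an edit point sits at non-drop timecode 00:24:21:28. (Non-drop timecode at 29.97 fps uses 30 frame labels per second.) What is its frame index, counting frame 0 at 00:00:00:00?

Total seconds to the label: (0 × 3600 + 24 × 60 + 21) = 1461.
Frame index = 1461 × 30 + 28 = 43858.

43858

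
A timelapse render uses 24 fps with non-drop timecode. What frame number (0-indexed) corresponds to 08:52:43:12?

frame 767124

Total seconds to the label: (8 × 3600 + 52 × 60 + 43) = 31963.
Frame index = 31963 × 24 + 12 = 767124.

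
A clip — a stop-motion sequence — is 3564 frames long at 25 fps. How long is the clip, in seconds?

142.56 seconds

Running time = 3564 / (25) = 142.56 s.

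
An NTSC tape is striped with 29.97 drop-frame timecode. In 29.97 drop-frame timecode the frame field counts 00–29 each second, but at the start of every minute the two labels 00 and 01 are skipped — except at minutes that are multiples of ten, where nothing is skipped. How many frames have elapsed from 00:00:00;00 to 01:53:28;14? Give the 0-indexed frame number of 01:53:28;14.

As if non-drop at 30 labels/s: (1 × 3600 + 53 × 60 + 28) × 30 + 14 = 204254.
Minute boundaries passed: 113; those not divisible by 10: 113 − 11 = 102; dropped labels = 2 × 102 = 204.
Actual frame index = 204254 − 204 = 204050.

204050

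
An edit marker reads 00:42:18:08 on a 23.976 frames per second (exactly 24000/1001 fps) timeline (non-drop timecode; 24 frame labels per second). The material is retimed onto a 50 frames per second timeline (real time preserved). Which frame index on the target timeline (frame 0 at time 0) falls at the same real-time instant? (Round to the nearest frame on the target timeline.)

Source frame index: (0×3600 + 42×60 + 18) × 24 + 8 = 60920.
Real time: 60920 / (24000/1001) = 1524523/600 s.
Target frame: (1524523/600) × (50) = 1524523/12 ≈ 127043.583 → 127044.

frame 127044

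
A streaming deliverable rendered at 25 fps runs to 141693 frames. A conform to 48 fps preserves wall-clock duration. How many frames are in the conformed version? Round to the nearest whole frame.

272051 frames

Frames at target rate = 141693 × (48) / (25) = 6801264/25 ≈ 272050.560.
Nearest whole frame: 272051.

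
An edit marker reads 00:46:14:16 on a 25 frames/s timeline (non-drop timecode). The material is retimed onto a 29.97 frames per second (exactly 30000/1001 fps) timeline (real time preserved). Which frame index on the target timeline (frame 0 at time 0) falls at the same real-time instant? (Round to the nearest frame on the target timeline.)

Source frame index: (0×3600 + 46×60 + 14) × 25 + 16 = 69366.
Real time: 69366 / (25) = 69366/25 s.
Target frame: (69366/25) × (30000/1001) = 7567200/91 ≈ 83156.044 → 83156.

frame 83156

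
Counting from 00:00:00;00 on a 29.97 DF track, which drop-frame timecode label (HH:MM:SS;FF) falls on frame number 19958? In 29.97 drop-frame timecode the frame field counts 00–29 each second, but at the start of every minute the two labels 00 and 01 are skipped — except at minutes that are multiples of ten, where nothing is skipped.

Each 10-minute DF block holds 10 × 60 × 30 − 9 × 2 = 17982 frames. 19958 ÷ 17982 → 1 full block, remainder 1976.
Within the partial block the first minute is 1800 frames and each further minute 1798, so 1 further minute boundary passed. Total skipped labels = 18 × 1 + 2 × 1 = 20.
Non-drop label index = 19958 + 20 = 19978; at 30 labels/s that is 00:11:05:28, i.e. DF 00:11:05;28.

00:11:05;28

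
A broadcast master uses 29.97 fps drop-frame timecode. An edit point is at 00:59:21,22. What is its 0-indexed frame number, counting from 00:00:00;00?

106744

Complete 10-minute blocks: 5, each 17982 frames → 89910.
Remaining 9 whole minutes in the current block: 1800 + 8 × 1798 = 16184 frames.
Within the current minute: 21 × 30 + 22 − 2 = 650 (labels ;00/;01 skipped at this minute). Total = 89910 + 16184 + 650 = 106744.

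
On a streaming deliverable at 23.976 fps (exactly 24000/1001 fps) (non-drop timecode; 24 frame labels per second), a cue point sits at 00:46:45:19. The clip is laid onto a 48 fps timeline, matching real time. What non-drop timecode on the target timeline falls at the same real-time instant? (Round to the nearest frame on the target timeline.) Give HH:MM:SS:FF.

00:46:48:29

Source frame index: (0×3600 + 46×60 + 45) × 24 + 19 = 67339.
Real time: 67339 / (24000/1001) = 67406339/24000 s.
Target frame: (67406339/24000) × (48) = 67406339/500 ≈ 134812.678 → 134813.
At 48 labels/s: frame 134813 → 00:46:48:29.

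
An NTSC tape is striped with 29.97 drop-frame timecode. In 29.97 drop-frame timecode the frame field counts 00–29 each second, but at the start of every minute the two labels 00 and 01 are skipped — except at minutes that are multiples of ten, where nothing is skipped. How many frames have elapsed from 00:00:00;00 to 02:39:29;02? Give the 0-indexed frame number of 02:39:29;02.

As if non-drop at 30 labels/s: (2 × 3600 + 39 × 60 + 29) × 30 + 2 = 287072.
Minute boundaries passed: 159; those not divisible by 10: 159 − 15 = 144; dropped labels = 2 × 144 = 288.
Actual frame index = 287072 − 288 = 286784.

286784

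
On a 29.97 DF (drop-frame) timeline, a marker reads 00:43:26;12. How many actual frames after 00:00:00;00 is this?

78114

As if non-drop at 30 labels/s: (0 × 3600 + 43 × 60 + 26) × 30 + 12 = 78192.
Minute boundaries passed: 43; those not divisible by 10: 43 − 4 = 39; dropped labels = 2 × 39 = 78.
Actual frame index = 78192 − 78 = 78114.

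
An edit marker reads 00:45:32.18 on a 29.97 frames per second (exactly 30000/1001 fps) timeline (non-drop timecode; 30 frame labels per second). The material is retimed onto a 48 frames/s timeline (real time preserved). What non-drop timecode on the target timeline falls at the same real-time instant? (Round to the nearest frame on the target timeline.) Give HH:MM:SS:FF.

00:45:35:16

Source frame index: (0×3600 + 45×60 + 32) × 30 + 18 = 81978.
Real time: 81978 / (30000/1001) = 13676663/5000 s.
Target frame: (13676663/5000) × (48) = 82059978/625 ≈ 131295.965 → 131296.
At 48 labels/s: frame 131296 → 00:45:35:16.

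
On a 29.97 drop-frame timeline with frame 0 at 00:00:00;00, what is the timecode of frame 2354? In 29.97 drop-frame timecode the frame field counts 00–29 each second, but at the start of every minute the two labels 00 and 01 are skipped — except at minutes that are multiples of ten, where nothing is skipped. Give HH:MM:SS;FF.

00:01:18;16

Each 10-minute DF block holds 10 × 60 × 30 − 9 × 2 = 17982 frames. 2354 ÷ 17982 → 0 full blocks, remainder 2354.
Within the partial block the first minute is 1800 frames and each further minute 1798, so 1 further minute boundary passed. Total skipped labels = 18 × 0 + 2 × 1 = 2.
Non-drop label index = 2354 + 2 = 2356; at 30 labels/s that is 00:01:18:16, i.e. DF 00:01:18;16.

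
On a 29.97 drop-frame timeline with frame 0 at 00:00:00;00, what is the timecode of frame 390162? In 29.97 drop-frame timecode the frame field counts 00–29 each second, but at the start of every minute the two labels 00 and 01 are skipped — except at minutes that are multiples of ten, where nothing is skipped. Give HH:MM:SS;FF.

Ten DF minutes hold 17982 frames, so frame 390162 lies in block 21 (frames 377622–395603) with 12540 frames into that block.
The block's first minute is 1800 frames and the rest 1798 each; 12540 frames reaches minute 6, so 21 × 18 + 6 × 2 = 390 labels have been skipped so far.
Adding those back, label number 390162 + 390 = 390552 at 30 labels/s is 13018 s + 12 f = 3 h 36 min 58 s frame 12, i.e. 03:36:58;12.

03:36:58;12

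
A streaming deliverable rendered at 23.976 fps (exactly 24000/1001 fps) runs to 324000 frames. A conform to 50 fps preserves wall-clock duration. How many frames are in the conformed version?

Target frames = source frames × (target rate / source rate) = 324000 × (50)/(24000/1001) = 324000 × 1001/480 = 675675.

675675 frames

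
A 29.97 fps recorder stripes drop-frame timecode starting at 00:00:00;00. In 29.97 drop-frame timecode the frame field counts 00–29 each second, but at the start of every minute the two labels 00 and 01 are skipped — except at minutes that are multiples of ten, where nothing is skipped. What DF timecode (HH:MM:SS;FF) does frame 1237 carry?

00:00:41;07

Each 10-minute DF block holds 10 × 60 × 30 − 9 × 2 = 17982 frames. 1237 ÷ 17982 → 0 full blocks, remainder 1237.
Within the partial block the first minute is 1800 frames and each further minute 1798, so 0 further minute boundaries passed. Total skipped labels = 18 × 0 + 2 × 0 = 0.
Non-drop label index = 1237 + 0 = 1237; at 30 labels/s that is 00:00:41:07, i.e. DF 00:00:41;07.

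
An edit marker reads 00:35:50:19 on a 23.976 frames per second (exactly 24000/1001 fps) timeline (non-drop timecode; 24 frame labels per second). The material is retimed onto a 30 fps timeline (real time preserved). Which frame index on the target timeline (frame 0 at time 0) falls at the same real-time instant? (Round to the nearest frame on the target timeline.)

Source frame index: (0×3600 + 35×60 + 50) × 24 + 19 = 51619.
Real time: 51619 / (24000/1001) = 51670619/24000 s.
Target frame: (51670619/24000) × (30) = 51670619/800 ≈ 64588.274 → 64588.

frame 64588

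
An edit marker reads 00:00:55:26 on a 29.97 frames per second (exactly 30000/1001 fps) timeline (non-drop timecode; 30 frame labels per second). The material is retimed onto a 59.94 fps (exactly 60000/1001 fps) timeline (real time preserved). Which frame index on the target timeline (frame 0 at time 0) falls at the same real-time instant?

Source frame index: (0×3600 + 0×60 + 55) × 30 + 26 = 1676.
Real time: 1676 / (30000/1001) = 419419/7500 s.
Target frame: (419419/7500) × (60000/1001) = 3352.

frame 3352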